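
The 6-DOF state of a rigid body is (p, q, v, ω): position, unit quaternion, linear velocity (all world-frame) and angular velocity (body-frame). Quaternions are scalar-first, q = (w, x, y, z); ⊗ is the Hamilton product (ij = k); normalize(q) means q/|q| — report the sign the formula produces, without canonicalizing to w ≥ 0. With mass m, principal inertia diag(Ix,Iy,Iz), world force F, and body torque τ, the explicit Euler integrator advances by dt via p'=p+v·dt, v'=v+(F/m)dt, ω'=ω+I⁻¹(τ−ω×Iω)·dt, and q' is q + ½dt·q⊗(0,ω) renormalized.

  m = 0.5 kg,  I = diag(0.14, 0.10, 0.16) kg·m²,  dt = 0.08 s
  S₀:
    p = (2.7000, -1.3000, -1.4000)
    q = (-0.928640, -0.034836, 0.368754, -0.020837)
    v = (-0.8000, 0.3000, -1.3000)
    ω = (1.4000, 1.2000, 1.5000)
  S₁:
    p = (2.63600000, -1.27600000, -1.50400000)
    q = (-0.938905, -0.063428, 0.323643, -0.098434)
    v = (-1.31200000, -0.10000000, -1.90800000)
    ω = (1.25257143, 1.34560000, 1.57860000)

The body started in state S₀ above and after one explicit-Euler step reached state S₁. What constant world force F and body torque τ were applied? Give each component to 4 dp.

Δv = v₁−v₀ = (-0.51200000, -0.40000000, -0.60800000)
m·(v₁−v₀)/dt = (-3.2000, -2.5000, -3.8000)
Δω = ω₁−ω₀ = (-0.14742857, 0.14560000, 0.07860000)
gyro term ω₀×Iω₀ = (0.1080, -0.0420, -0.0672)
I·α + gyro = (-0.1500, 0.1400, 0.0900)

F = (-3.2000, -2.5000, -3.8000)
τ = (-0.1500, 0.1400, 0.0900)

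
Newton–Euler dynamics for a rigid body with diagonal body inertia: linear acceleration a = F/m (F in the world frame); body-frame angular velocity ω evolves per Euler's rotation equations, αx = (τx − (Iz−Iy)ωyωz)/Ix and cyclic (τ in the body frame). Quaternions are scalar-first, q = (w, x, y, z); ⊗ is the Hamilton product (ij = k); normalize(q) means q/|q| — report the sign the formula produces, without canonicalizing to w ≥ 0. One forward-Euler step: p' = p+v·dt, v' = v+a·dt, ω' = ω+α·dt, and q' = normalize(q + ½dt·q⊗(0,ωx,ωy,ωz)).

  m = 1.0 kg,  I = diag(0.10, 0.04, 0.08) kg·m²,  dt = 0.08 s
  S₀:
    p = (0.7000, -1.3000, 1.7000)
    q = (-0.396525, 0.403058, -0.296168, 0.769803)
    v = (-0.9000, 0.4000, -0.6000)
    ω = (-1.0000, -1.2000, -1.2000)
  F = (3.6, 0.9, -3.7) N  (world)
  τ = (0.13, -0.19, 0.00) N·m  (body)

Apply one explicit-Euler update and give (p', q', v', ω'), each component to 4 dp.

p' = (0.6280, -1.2680, 1.6520)
q' = (-0.3566, 0.4686, -0.2877, 0.7553)
v' = (-0.6120, 0.4720, -0.8960)
ω' = (-0.9421, -1.6280, -1.1280)

angular accel α = (0.7240, -5.3500, 0.9000)
new body rate ω' = (-0.9421, -1.6280, -1.1280)
2q̇ = q⊗(0,ω) = (0.9714200, 1.6756902, 0.1896966, -0.3040076)
updated quaternion q' = (-0.3566, 0.4686, -0.2877, 0.7553)
new position p' = (0.6280, -1.2680, 1.6520)
new velocity v' = (-0.6120, 0.4720, -0.8960)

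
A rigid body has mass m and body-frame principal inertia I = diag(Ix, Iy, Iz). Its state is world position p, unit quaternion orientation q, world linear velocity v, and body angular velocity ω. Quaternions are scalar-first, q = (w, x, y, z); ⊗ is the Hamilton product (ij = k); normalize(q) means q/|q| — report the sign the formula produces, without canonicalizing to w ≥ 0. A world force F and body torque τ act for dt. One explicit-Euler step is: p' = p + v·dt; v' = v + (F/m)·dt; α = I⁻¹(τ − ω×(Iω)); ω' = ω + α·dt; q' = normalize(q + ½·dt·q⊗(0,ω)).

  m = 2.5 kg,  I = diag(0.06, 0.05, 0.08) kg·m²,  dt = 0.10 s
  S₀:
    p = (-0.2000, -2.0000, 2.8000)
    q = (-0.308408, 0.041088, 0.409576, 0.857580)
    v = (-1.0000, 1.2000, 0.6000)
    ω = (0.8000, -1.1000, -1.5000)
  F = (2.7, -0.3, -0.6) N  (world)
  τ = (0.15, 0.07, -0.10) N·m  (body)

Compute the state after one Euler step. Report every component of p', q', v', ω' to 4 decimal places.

p' = (-0.3000, -1.8800, 2.8600)
q' = (-0.2221, 0.0450, 0.4616, 0.8577)
v' = (-0.8920, 1.1880, 0.5760)
ω' = (0.9675, -1.0080, -1.6360)

α = I⁻¹(τ − ω×Iω) = (1.6750, 0.9200, -1.3600)
ω + α·dt = (0.9675, -1.0080, -1.6360)
Hamilton product q⊗(0,ω) = (1.7040332, 0.0822476, 1.0869448, 0.0897544)
q + ½dt·q⊗(0,ω), renormalized = (-0.2221, 0.0450, 0.4616, 0.8577)
linear accel F/m = (1.0800, -0.1200, -0.2400)
p + v·dt = (-0.3000, -1.8800, 2.8600)
v + (F/m)dt = (-0.8920, 1.1880, 0.5760)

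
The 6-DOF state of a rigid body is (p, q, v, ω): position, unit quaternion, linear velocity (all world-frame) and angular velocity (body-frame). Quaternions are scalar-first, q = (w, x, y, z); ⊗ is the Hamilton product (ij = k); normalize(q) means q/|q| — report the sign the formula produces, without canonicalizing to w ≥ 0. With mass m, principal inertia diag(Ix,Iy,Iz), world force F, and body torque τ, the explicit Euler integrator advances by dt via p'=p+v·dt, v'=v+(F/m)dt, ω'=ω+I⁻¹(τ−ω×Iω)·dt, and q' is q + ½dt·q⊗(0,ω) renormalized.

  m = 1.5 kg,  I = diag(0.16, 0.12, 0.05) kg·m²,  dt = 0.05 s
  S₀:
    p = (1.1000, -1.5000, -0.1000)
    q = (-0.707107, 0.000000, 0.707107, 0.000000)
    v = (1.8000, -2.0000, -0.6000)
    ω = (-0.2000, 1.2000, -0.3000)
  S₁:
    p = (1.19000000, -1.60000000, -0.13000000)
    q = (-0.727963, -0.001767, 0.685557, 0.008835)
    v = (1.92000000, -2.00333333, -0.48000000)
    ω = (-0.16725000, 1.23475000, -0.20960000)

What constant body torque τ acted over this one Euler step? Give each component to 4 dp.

ω₁ − ω₀ = (0.03275000, 0.03475000, 0.09040000)
ω₀×(Iω₀) = (0.0252, 0.0066, 0.0096)
applied torque τ = (0.1300, 0.0900, 0.1000)

τ = (0.1300, 0.0900, 0.1000)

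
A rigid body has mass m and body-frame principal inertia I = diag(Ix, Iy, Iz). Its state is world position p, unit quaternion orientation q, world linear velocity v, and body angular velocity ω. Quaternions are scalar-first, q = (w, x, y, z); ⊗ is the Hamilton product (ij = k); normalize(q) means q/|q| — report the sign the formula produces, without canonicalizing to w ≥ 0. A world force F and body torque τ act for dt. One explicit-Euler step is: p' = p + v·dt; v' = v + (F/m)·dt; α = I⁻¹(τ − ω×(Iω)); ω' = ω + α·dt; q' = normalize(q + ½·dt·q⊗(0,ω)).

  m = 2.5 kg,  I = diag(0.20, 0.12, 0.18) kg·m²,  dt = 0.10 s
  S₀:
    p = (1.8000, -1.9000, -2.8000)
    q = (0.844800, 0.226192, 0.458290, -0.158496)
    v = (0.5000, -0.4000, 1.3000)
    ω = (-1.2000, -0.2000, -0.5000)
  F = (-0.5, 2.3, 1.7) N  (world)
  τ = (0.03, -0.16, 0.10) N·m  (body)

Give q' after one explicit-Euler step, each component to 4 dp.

q⊗(0,ω) = (0.2838404, -1.2746042, 0.1343312, 0.0823096)
updated quaternion q' = (0.8571, 0.1621, 0.4640, -0.1540)

q' = (0.8571, 0.1621, 0.4640, -0.1540)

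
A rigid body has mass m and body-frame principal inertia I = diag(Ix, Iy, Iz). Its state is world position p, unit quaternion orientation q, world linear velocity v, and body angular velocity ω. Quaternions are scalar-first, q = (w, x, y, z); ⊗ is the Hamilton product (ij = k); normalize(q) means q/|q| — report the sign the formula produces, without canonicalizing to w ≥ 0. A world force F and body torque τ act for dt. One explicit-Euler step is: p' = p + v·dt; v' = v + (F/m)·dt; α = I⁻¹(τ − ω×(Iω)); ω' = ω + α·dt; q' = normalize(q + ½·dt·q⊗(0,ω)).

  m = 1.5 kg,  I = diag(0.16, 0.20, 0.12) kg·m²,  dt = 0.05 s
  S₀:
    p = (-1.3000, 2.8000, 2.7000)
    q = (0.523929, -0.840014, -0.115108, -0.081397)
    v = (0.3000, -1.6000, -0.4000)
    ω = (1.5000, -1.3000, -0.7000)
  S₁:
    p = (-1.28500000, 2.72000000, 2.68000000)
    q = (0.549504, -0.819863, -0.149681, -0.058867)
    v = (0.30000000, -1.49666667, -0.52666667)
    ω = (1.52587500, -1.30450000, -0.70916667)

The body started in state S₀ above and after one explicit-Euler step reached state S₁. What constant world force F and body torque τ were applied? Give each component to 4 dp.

Δv = v₁−v₀ = (0.00000000, 0.10333333, -0.12666667)
m·(v₁−v₀)/dt = (0.0000, 3.1000, -3.8000)
Δω = ω₁−ω₀ = (0.02587500, -0.00450000, -0.00916667)
gyro term ω₀×Iω₀ = (-0.0728, -0.0420, -0.0780)
τ = I·(Δω/dt) + ω₀×(Iω₀) = (0.0100, -0.0600, -0.1000)

F = (0.0000, 3.1000, -3.8000)
τ = (0.0100, -0.0600, -0.1000)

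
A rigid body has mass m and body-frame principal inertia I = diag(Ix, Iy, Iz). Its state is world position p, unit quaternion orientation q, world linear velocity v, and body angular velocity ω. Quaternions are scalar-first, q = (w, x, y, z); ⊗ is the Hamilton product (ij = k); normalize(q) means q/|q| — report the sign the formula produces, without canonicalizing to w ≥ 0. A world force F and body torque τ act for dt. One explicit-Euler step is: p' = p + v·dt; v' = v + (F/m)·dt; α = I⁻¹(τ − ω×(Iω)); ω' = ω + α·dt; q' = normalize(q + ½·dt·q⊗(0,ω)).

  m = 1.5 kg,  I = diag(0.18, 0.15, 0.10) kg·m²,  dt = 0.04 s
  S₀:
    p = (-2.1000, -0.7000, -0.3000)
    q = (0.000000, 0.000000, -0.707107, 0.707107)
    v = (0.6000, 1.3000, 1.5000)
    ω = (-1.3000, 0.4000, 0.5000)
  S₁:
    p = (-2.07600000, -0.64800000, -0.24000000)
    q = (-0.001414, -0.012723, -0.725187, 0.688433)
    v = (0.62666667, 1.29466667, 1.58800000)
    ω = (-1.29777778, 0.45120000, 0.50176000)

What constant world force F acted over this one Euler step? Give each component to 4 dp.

F = (1.0000, -0.2000, 3.3000)

velocity change Δv = (0.02666667, -0.00533333, 0.08800000)
F = m·Δv/dt = (1.0000, -0.2000, 3.3000)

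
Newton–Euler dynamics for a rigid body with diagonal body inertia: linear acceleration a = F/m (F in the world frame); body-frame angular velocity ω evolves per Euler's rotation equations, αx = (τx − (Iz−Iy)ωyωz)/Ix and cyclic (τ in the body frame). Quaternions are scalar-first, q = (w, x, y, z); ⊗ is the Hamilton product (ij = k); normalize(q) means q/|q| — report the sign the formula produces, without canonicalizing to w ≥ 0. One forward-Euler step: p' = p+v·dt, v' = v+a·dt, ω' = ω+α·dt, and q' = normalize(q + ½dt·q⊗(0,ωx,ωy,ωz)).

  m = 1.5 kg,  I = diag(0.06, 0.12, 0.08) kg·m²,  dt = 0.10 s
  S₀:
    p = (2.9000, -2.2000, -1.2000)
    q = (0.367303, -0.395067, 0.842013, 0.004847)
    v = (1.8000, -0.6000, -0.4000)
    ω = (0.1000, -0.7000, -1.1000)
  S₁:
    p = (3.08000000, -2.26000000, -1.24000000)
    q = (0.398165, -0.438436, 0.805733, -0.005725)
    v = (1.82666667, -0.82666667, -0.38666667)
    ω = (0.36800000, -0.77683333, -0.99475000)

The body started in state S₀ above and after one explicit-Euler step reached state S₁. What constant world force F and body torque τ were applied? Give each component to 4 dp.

Δv = v₁−v₀ = (0.02666667, -0.22666667, 0.01333333)
F = m·Δv/dt = (0.4000, -3.4000, 0.2000)
Δω = ω₁−ω₀ = (0.26800000, -0.07683333, 0.10525000)
precession coupling = (-0.0308, 0.0022, -0.0042)
τ = I·(Δω/dt) + ω₀×(Iω₀) = (0.1300, -0.0900, 0.0800)

F = (0.4000, -3.4000, 0.2000)
τ = (0.1300, -0.0900, 0.0800)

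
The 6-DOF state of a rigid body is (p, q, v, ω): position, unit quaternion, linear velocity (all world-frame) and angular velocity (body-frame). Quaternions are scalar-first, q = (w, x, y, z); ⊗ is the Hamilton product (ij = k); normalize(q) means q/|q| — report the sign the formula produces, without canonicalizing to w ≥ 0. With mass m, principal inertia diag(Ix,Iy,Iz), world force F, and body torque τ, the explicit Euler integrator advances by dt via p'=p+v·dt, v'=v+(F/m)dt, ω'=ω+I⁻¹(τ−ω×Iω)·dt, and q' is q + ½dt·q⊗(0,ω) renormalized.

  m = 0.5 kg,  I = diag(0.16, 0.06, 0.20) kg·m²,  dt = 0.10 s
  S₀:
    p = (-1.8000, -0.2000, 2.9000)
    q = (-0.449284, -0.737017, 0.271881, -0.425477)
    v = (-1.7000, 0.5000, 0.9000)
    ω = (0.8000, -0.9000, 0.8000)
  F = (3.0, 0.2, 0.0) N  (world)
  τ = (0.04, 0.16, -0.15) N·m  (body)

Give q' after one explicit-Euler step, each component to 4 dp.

Hamilton product q⊗(0,ω) = (1.1746881, -0.5248517, 0.6535876, 0.0863833)
q' = normalize(q + ½dt·q⊗(0,ω)) = (-0.3895, -0.7613, 0.3038, -0.4201)

q' = (-0.3895, -0.7613, 0.3038, -0.4201)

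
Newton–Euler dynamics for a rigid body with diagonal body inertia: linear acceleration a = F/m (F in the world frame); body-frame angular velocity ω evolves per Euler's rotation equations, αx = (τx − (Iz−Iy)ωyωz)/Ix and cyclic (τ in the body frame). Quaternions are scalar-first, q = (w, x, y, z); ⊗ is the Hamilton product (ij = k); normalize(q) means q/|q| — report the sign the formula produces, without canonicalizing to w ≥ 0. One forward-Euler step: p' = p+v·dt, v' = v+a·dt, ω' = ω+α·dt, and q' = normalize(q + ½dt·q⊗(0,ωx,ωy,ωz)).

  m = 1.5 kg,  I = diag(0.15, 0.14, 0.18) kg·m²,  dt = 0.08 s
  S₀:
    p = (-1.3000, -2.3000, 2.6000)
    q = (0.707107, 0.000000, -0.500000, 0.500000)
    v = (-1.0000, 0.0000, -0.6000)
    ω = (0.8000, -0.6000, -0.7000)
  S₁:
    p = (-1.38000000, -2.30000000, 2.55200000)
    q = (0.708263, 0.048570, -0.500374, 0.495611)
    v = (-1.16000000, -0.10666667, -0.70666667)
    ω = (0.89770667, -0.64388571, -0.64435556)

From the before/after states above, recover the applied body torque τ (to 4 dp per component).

Δω = ω₁−ω₀ = (0.09770667, -0.04388571, 0.05564444)
τ = I·(Δω/dt) + ω₀×(Iω₀) = (0.2000, -0.0600, 0.1300)

τ = (0.2000, -0.0600, 0.1300)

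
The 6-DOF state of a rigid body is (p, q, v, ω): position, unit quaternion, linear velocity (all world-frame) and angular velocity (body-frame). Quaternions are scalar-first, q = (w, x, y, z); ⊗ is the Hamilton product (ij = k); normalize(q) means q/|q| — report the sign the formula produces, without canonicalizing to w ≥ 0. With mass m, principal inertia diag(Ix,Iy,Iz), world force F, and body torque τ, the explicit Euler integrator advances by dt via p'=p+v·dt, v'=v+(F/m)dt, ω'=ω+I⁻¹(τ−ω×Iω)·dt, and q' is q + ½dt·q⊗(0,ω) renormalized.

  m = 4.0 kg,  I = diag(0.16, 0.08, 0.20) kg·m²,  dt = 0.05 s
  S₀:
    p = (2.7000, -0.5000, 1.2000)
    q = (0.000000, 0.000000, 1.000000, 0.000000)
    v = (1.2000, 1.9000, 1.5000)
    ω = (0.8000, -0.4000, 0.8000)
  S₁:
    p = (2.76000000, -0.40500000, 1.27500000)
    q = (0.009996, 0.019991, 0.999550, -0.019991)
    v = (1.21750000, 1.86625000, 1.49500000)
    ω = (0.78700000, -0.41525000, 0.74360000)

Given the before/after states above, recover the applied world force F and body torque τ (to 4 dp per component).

F = (1.4000, -2.7000, -0.4000)
τ = (-0.0800, -0.0500, -0.2000)

rate change Δω = (-0.01300000, -0.01525000, -0.05640000)
gyro term ω₀×Iω₀ = (-0.0384, -0.0256, 0.0256)
τ = I·(Δω/dt) + ω₀×(Iω₀) = (-0.0800, -0.0500, -0.2000)
velocity change Δv = (0.01750000, -0.03375000, -0.00500000)
m·(v₁−v₀)/dt = (1.4000, -2.7000, -0.4000)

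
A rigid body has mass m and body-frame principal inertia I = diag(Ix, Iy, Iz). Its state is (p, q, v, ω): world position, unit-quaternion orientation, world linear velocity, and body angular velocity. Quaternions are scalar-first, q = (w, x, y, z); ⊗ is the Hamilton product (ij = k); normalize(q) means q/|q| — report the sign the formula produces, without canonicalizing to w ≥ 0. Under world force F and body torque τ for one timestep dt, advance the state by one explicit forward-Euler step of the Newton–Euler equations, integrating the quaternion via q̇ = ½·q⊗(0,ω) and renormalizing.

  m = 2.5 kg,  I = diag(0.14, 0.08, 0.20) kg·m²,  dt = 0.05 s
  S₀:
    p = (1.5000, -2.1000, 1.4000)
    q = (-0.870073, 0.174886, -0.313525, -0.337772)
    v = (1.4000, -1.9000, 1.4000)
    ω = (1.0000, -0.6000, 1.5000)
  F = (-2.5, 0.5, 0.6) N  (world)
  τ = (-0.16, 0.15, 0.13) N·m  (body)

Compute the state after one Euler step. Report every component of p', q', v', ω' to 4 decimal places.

new position p' = (1.5700, -2.1950, 1.4700)
v + (F/m)dt = (1.3500, -1.8900, 1.4120)
gyro term ω×Iω = (-0.1080, -0.0900, 0.0360)
angular accel α = (-0.3714, 3.0000, 0.4700)
new body rate ω' = (0.9814, -0.4500, 1.5235)
Hamilton product q⊗(0,ω) = (0.1436570, -1.5430237, -0.0780572, -1.0965161)
q + ½dt·q⊗(0,ω), renormalized = (-0.8655, 0.1362, -0.3151, -0.3648)

p' = (1.5700, -2.1950, 1.4700)
q' = (-0.8655, 0.1362, -0.3151, -0.3648)
v' = (1.3500, -1.8900, 1.4120)
ω' = (0.9814, -0.4500, 1.5235)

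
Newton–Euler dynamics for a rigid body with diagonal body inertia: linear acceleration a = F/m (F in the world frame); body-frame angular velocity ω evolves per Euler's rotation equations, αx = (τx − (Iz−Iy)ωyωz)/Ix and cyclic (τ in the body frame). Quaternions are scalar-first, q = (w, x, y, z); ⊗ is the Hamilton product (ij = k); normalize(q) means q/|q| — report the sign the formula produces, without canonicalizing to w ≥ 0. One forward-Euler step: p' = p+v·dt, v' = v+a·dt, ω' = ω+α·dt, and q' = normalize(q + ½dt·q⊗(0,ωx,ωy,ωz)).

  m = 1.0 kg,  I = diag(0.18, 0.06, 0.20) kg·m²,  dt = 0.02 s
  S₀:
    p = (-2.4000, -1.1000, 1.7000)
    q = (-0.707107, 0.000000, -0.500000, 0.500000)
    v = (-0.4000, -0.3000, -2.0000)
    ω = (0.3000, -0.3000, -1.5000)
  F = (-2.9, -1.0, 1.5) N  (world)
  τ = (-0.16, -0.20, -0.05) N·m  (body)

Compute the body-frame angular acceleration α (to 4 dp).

α = (-1.2389, -3.4833, -0.3040)

precession coupling ω×(Iω) = (0.0630, 0.0090, 0.0108)
(τ − ω×Iω)/I = (-1.2389, -3.4833, -0.3040)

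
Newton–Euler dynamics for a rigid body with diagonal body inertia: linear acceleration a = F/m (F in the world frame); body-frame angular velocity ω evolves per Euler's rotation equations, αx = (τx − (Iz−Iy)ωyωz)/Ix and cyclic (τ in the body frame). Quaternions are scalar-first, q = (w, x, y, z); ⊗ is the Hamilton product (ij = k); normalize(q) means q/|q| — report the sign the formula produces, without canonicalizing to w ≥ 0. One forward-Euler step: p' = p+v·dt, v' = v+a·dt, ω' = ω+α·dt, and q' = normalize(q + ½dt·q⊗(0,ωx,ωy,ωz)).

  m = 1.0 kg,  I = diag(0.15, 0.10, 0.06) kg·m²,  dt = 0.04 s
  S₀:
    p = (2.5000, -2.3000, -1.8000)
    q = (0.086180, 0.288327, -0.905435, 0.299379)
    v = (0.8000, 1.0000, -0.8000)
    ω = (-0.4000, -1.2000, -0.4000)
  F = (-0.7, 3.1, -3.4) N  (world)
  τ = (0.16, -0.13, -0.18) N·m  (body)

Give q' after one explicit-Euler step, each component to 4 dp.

q' = (0.0691, 0.3020, -0.9073, 0.2844)

2q̇ = q⊗(0,ω) = (-0.8514396, 0.6869568, -0.1078368, -0.7426384)
q' = normalize(q + ½dt·q⊗(0,ω)) = (0.0691, 0.3020, -0.9073, 0.2844)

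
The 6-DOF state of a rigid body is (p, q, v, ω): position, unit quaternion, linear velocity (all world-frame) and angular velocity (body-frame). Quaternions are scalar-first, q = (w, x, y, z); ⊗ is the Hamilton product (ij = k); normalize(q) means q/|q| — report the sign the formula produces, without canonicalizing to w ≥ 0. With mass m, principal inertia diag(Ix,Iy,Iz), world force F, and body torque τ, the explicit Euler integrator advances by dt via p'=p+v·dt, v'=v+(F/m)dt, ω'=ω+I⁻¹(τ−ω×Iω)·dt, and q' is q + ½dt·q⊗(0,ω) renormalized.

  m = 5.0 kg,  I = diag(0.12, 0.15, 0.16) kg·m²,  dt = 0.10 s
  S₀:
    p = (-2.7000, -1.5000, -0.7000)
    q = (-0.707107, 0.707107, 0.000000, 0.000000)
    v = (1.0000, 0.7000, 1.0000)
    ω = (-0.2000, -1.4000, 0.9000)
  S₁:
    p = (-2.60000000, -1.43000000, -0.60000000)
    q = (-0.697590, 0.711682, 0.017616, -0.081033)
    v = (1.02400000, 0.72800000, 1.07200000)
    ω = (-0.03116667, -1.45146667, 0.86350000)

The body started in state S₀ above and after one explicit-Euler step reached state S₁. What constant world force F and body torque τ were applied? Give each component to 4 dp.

F = (1.2000, 1.4000, 3.6000)
τ = (0.1900, -0.0700, -0.0500)

v₁ − v₀ = (0.02400000, 0.02800000, 0.07200000)
F = m·Δv/dt = (1.2000, 1.4000, 3.6000)
Δω = ω₁−ω₀ = (0.16883333, -0.05146667, -0.03650000)
precession coupling = (-0.0126, 0.0072, 0.0084)
τ = I·(Δω/dt) + ω₀×(Iω₀) = (0.1900, -0.0700, -0.0500)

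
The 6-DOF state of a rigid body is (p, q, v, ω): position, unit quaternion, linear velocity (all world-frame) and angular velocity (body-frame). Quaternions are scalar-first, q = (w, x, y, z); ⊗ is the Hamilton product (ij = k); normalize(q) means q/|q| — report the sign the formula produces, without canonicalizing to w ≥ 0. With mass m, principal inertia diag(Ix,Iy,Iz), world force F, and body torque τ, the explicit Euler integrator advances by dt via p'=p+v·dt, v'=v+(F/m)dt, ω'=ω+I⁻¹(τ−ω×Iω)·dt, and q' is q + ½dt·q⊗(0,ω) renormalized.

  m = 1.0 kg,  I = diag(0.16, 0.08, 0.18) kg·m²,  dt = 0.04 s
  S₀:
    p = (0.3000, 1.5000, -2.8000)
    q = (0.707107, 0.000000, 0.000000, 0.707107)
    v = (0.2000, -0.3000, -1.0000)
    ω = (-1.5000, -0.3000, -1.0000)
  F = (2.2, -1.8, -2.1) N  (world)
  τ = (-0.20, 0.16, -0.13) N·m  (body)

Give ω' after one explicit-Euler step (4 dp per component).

ω' = (-1.5575, -0.2050, -1.0209)

(τ − ω×Iω)/I = (-1.4375, 2.3750, -0.5222)
new body rate ω' = (-1.5575, -0.2050, -1.0209)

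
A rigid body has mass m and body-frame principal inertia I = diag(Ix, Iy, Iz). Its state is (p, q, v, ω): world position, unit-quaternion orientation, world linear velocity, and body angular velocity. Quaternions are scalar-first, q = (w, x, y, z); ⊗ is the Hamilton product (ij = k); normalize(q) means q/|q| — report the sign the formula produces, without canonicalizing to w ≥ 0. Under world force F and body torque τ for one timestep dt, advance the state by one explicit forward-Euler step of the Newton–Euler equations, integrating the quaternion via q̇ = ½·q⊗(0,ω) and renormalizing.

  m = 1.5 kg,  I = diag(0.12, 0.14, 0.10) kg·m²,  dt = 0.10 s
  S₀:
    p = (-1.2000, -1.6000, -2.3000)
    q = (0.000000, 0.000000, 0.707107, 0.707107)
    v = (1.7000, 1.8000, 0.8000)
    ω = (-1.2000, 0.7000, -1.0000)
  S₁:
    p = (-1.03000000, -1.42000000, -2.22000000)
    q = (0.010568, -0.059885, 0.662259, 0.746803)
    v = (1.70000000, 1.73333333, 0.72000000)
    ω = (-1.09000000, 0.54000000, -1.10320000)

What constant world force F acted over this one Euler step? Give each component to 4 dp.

F = (0.0000, -1.0000, -1.2000)

Δv = v₁−v₀ = (0.00000000, -0.06666667, -0.08000000)
F = m·Δv/dt = (0.0000, -1.0000, -1.2000)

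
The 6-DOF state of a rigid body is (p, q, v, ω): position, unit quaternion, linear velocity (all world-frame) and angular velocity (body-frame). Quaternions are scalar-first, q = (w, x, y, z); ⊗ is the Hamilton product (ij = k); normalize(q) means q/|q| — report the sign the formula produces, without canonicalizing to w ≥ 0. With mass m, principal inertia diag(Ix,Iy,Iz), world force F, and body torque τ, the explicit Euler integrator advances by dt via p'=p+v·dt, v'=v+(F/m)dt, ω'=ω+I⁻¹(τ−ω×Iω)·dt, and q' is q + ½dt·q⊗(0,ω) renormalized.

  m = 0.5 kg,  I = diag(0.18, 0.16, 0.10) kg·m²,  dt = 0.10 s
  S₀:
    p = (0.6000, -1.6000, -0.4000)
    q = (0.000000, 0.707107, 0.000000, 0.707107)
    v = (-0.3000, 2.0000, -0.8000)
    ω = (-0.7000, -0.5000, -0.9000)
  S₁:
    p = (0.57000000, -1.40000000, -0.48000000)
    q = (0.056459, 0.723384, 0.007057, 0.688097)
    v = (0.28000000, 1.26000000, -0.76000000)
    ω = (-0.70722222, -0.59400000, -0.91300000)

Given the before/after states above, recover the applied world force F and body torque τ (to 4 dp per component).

F = (2.9000, -3.7000, 0.2000)
τ = (-0.0400, -0.1000, -0.0200)

v₁ − v₀ = (0.58000000, -0.74000000, 0.04000000)
applied force F = (2.9000, -3.7000, 0.2000)
ω₁ − ω₀ = (-0.00722222, -0.09400000, -0.01300000)
I·α + gyro = (-0.0400, -0.1000, -0.0200)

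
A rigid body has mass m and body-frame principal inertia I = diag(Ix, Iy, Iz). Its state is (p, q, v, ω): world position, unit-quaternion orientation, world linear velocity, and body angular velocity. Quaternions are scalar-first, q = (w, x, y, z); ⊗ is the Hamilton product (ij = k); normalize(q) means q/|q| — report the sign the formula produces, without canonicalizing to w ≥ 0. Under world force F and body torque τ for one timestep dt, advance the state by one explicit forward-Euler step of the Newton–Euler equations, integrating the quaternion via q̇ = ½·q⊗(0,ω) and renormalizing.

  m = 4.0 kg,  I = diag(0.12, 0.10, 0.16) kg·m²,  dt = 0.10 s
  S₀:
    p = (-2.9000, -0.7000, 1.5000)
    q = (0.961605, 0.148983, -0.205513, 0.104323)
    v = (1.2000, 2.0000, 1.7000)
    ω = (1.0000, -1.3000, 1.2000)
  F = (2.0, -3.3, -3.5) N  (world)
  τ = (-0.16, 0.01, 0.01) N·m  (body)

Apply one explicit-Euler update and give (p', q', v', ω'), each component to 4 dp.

p' = (-2.7800, -0.5000, 1.6700)
q' = (0.9298, 0.1905, -0.2703, 0.1618)
v' = (1.2500, 1.9175, 1.6125)
ω' = (0.9447, -1.2420, 1.1900)

angular accel α = (-0.5533, 0.5800, -0.1000)
new body rate ω' = (0.9447, -1.2420, 1.1900)
q⊗(0,ω) = (-0.5413375, 0.8506093, -1.3245431, 1.1657611)
updated quaternion q' = (0.9298, 0.1905, -0.2703, 0.1618)
a = (0.5000, -0.8250, -0.8750)
new position p' = (-2.7800, -0.5000, 1.6700)
v + (F/m)dt = (1.2500, 1.9175, 1.6125)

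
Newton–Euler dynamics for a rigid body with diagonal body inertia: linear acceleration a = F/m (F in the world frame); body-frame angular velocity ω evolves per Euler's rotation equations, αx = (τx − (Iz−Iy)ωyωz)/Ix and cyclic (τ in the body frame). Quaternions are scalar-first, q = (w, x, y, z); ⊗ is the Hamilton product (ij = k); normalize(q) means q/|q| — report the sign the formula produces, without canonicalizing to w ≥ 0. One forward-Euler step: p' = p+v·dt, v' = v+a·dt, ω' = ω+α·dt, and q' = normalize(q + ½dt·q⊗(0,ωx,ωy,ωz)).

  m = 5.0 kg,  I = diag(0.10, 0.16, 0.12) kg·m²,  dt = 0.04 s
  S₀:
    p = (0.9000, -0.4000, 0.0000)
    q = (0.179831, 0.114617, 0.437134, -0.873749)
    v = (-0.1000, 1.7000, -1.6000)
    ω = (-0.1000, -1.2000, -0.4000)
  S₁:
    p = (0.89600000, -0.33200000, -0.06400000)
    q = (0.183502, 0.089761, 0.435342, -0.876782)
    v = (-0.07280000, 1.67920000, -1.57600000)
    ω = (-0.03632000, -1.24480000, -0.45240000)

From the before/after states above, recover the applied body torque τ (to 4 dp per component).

rate change Δω = (0.06368000, -0.04480000, -0.05240000)
gyro term ω₀×Iω₀ = (-0.0192, -0.0008, 0.0072)
applied torque τ = (0.1400, -0.1800, -0.1500)

τ = (0.1400, -0.1800, -0.1500)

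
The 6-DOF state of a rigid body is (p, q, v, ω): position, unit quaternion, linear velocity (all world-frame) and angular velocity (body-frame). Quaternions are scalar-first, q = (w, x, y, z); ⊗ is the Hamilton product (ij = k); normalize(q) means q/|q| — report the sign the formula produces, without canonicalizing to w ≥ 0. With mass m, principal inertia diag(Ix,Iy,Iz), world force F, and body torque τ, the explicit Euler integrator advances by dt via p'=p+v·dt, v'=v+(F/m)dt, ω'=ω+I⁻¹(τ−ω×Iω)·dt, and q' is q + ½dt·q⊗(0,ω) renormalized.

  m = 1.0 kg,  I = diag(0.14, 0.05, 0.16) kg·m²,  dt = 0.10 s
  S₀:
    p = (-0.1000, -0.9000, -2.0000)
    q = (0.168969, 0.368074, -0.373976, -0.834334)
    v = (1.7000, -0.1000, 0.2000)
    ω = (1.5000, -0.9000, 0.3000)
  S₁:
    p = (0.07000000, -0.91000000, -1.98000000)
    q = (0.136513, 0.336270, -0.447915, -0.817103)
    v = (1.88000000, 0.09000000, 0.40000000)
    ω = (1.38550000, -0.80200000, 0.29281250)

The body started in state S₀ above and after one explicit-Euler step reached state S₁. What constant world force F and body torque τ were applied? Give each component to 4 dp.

F = (1.8000, 1.9000, 2.0000)
τ = (-0.1900, 0.0400, 0.1100)

v₁ − v₀ = (0.18000000, 0.19000000, 0.20000000)
m·(v₁−v₀)/dt = (1.8000, 1.9000, 2.0000)
Δω = ω₁−ω₀ = (-0.11450000, 0.09800000, -0.00718750)
gyro term ω₀×Iω₀ = (-0.0297, -0.0090, 0.1215)
applied torque τ = (-0.1900, 0.0400, 0.1100)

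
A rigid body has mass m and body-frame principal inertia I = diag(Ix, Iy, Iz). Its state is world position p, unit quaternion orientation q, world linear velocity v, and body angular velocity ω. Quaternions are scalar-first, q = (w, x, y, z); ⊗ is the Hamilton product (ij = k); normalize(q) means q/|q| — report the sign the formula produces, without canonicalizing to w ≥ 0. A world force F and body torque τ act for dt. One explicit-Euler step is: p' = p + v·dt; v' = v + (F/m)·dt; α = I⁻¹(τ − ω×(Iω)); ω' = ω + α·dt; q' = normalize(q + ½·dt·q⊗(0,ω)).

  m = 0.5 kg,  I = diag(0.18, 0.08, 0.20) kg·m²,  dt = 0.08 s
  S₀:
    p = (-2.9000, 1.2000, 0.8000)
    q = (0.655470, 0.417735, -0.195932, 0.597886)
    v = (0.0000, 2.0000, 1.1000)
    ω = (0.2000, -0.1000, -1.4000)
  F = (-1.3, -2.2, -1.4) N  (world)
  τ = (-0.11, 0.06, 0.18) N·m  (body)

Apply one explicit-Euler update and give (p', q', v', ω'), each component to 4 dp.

p' = (-2.9000, 1.3600, 0.8880)
q' = (0.6837, 0.4356, -0.1701, 0.5602)
v' = (-0.2080, 1.6480, 0.8760)
ω' = (0.1436, -0.0456, -1.3288)

p' = p + v·dt = (-2.9000, 1.3600, 0.8880)
v' = v + a·dt = (-0.2080, 1.6480, 0.8760)
α = I⁻¹(τ − ω×Iω) = (-0.7044, 0.6800, 0.8900)
ω' = ω + α·dt = (0.1436, -0.0456, -1.3288)
2q̇ = q⊗(0,ω) = (0.7339002, 0.4651874, 0.6388592, -0.9202451)
q' = normalize(q + ½dt·q⊗(0,ω)) = (0.6837, 0.4356, -0.1701, 0.5602)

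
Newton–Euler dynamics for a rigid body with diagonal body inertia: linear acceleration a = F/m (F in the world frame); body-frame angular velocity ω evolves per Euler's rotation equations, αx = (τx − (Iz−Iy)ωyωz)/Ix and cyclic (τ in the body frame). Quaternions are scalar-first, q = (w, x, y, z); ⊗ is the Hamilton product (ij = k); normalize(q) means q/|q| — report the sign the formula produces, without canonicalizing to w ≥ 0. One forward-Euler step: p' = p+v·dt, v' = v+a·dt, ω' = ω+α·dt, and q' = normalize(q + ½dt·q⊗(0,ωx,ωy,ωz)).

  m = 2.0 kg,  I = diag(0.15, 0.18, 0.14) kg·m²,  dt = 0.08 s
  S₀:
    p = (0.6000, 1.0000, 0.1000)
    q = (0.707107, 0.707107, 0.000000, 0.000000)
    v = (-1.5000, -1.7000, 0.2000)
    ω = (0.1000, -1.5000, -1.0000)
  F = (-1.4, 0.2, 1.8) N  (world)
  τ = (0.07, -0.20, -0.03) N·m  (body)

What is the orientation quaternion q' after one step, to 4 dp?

2q̇ = q⊗(0,ω) = (-0.0707107, 0.0707107, -0.3535535, -1.7677675)
q' = normalize(q + ½dt·q⊗(0,ω)) = (0.7024, 0.7081, -0.0141, -0.0705)

q' = (0.7024, 0.7081, -0.0141, -0.0705)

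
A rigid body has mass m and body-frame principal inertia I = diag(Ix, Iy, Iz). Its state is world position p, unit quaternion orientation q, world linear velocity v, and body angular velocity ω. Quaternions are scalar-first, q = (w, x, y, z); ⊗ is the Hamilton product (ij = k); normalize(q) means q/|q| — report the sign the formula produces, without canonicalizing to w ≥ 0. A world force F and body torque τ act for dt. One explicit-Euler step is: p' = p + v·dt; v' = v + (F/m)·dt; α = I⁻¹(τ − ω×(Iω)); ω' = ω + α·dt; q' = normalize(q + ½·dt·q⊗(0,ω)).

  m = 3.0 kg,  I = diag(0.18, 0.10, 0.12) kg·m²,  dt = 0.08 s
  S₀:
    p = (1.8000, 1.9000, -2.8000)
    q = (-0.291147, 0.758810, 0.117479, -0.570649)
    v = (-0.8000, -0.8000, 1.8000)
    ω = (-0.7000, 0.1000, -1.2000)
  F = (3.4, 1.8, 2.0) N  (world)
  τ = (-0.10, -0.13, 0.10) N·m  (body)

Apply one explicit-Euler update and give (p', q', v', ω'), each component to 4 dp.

p' = p + v·dt = (1.7360, 1.8360, -2.6560)
v' = v + a·dt = (-0.7093, -0.7520, 1.8533)
α = I⁻¹(τ − ω×Iω) = (-0.5422, -1.8040, 0.7867)
ω' = ω + α·dt = (-0.7434, -0.0443, -1.1371)
2q̇ = q⊗(0,ω) = (-0.1653597, 0.1198930, 1.2809116, 0.5074927)
q + ½dt·q⊗(0,ω), renormalized = (-0.2973, 0.7624, 0.1685, -0.5495)

p' = (1.7360, 1.8360, -2.6560)
q' = (-0.2973, 0.7624, 0.1685, -0.5495)
v' = (-0.7093, -0.7520, 1.8533)
ω' = (-0.7434, -0.0443, -1.1371)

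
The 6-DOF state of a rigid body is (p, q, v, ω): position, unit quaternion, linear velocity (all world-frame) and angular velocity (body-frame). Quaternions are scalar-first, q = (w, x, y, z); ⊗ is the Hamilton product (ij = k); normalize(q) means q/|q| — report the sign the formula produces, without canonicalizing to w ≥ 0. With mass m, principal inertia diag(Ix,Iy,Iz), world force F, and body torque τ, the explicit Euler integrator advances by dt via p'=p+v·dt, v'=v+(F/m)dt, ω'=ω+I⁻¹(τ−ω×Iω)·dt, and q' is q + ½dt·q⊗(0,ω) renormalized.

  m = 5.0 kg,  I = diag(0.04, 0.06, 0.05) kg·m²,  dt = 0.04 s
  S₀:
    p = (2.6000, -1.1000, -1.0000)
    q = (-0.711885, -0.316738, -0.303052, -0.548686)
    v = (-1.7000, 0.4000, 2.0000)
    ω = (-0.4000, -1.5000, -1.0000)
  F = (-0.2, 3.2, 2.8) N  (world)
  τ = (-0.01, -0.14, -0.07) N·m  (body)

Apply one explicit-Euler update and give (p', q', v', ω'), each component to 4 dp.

p' = (2.5320, -1.0840, -0.9200)
q' = (-0.7340, -0.3212, -0.2834, -0.5270)
v' = (-1.7016, 0.4256, 2.0224)
ω' = (-0.3950, -1.5907, -1.0656)

(τ − ω×Iω)/I = (0.1250, -2.2667, -1.6400)
ω' = ω + α·dt = (-0.3950, -1.5907, -1.0656)
Hamilton product q⊗(0,ω) = (-1.1299592, -0.2352230, 0.9705639, 1.0657712)
updated quaternion q' = (-0.7340, -0.3212, -0.2834, -0.5270)
new position p' = (2.5320, -1.0840, -0.9200)
v + (F/m)dt = (-1.7016, 0.4256, 2.0224)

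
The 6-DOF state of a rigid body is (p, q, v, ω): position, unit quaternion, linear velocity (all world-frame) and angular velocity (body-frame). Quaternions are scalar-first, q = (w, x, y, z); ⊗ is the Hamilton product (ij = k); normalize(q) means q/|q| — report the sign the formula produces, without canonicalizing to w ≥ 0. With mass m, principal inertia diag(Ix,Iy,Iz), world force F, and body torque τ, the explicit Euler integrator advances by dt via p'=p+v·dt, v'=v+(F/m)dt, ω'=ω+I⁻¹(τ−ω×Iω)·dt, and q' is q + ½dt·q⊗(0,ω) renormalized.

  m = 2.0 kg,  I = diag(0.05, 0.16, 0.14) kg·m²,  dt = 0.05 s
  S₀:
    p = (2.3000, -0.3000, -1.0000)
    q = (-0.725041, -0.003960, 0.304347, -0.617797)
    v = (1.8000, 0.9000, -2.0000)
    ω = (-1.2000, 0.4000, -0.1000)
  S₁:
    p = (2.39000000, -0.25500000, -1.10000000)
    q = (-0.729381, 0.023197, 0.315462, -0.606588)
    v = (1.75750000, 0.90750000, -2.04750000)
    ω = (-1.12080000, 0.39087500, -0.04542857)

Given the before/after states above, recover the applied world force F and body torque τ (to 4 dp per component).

Δω = ω₁−ω₀ = (0.07920000, -0.00912500, 0.05457143)
gyro term ω₀×Iω₀ = (0.0008, -0.0108, -0.0528)
I·α + gyro = (0.0800, -0.0400, 0.1000)
Δv = v₁−v₀ = (-0.04250000, 0.00750000, -0.04750000)
applied force F = (-1.7000, 0.3000, -1.9000)

F = (-1.7000, 0.3000, -1.9000)
τ = (0.0800, -0.0400, 0.1000)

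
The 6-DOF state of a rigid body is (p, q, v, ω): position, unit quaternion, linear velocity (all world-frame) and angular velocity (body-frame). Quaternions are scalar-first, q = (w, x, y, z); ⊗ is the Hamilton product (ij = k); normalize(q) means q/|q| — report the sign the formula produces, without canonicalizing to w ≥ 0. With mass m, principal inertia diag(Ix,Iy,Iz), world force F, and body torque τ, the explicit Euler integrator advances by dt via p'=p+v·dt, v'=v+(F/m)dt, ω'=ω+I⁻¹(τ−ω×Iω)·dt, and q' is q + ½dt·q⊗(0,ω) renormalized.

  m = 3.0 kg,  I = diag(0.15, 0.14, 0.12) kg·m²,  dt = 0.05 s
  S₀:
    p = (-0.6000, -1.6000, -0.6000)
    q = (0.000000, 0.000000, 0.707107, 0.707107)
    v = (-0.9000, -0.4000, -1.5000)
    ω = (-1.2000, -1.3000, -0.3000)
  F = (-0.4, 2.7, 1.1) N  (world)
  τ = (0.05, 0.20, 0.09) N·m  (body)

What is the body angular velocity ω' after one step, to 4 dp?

gyro term ω×Iω = (-0.0078, 0.0108, -0.0156)
(τ − ω×Iω)/I = (0.3853, 1.3514, 0.8800)
new body rate ω' = (-1.1807, -1.2324, -0.2560)

ω' = (-1.1807, -1.2324, -0.2560)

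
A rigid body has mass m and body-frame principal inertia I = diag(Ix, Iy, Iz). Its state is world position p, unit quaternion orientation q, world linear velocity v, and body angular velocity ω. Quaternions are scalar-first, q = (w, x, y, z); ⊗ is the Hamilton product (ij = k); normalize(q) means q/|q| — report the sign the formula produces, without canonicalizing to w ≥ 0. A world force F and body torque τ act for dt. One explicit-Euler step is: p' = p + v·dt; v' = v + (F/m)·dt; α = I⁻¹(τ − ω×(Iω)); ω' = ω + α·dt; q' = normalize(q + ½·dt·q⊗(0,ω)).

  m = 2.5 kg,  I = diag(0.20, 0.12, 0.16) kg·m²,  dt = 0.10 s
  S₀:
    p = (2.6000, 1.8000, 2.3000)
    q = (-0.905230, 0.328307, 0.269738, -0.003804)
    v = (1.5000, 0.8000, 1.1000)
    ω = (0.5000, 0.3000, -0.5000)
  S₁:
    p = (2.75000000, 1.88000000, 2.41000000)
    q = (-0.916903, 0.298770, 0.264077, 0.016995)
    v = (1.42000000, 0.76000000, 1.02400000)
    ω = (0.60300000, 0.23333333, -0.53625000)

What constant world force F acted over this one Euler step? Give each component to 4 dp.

v₁ − v₀ = (-0.08000000, -0.04000000, -0.07600000)
F = m·Δv/dt = (-2.0000, -1.0000, -1.9000)

F = (-2.0000, -1.0000, -1.9000)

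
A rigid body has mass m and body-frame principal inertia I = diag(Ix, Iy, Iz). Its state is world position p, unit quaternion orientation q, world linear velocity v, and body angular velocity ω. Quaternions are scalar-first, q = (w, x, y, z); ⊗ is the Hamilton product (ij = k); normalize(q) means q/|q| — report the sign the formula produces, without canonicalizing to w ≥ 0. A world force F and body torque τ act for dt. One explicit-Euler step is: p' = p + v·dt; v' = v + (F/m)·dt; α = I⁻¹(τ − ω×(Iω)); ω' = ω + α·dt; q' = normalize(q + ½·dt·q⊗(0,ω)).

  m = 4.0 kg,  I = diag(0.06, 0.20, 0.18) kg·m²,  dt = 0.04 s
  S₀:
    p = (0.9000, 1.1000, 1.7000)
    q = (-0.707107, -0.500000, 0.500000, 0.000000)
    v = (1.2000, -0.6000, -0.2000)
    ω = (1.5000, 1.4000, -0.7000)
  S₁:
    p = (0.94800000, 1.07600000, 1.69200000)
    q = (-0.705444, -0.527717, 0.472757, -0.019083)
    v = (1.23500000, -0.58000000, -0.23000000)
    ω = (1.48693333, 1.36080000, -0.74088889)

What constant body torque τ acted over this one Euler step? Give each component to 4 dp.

τ = (0.0000, -0.0700, 0.1100)

rate change Δω = (-0.01306667, -0.03920000, -0.04088889)
gyro term ω₀×Iω₀ = (0.0196, 0.1260, 0.2940)
applied torque τ = (0.0000, -0.0700, 0.1100)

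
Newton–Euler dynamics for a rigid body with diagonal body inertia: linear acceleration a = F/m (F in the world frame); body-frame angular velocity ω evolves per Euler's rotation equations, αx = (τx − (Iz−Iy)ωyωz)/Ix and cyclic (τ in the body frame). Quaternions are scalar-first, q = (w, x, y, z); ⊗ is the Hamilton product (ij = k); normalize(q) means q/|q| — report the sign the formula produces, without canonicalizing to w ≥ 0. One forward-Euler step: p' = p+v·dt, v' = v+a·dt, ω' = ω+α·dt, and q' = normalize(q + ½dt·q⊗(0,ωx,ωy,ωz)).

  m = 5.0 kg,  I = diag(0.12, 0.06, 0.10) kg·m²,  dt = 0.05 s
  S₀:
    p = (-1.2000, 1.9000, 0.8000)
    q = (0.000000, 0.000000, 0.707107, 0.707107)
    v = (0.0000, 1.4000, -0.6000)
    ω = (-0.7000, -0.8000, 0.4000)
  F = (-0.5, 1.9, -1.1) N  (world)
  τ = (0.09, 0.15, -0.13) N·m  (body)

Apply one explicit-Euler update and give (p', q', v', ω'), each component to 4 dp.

p' = (-1.2000, 1.9700, 0.7700)
q' = (0.0071, 0.0212, 0.6945, 0.7192)
v' = (-0.0050, 1.4190, -0.6110)
ω' = (-0.6572, -0.6703, 0.3518)

p + v·dt = (-1.2000, 1.9700, 0.7700)
v + (F/m)dt = (-0.0050, 1.4190, -0.6110)
gyro term ω×Iω = (-0.0128, -0.0056, -0.0336)
angular accel α = (0.8567, 2.5933, -0.9640)
new body rate ω' = (-0.6572, -0.6703, 0.3518)
Hamilton product q⊗(0,ω) = (0.2828428, 0.8485284, -0.4949749, 0.4949749)
q' = normalize(q + ½dt·q⊗(0,ω)) = (0.0071, 0.0212, 0.6945, 0.7192)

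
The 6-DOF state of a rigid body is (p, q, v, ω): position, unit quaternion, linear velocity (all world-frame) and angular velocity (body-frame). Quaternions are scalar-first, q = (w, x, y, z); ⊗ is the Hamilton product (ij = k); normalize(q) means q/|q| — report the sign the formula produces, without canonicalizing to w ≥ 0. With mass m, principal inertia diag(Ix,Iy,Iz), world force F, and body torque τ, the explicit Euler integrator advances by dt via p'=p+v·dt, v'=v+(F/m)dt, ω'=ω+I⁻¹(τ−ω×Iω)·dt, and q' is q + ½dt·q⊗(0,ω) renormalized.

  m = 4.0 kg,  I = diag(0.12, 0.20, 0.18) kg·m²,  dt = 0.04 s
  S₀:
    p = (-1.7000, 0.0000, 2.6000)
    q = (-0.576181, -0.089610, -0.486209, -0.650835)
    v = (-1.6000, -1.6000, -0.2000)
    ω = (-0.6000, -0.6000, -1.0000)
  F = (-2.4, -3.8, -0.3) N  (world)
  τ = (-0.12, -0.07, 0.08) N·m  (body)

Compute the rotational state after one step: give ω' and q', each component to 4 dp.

ω' = (-0.6360, -0.6068, -0.9886)
q' = (-0.5959, -0.0808, -0.4731, -0.6438)

gyro term ω×Iω = (-0.0120, -0.0360, 0.0288)
angular accel α = (-0.9000, -0.1700, 0.2844)
ω + α·dt = (-0.6360, -0.6068, -0.9886)
q⊗(0,ω) = (-0.9963264, 0.4414166, 0.6465996, 0.3382216)
q' = normalize(q + ½dt·q⊗(0,ω)) = (-0.5959, -0.0808, -0.4731, -0.6438)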